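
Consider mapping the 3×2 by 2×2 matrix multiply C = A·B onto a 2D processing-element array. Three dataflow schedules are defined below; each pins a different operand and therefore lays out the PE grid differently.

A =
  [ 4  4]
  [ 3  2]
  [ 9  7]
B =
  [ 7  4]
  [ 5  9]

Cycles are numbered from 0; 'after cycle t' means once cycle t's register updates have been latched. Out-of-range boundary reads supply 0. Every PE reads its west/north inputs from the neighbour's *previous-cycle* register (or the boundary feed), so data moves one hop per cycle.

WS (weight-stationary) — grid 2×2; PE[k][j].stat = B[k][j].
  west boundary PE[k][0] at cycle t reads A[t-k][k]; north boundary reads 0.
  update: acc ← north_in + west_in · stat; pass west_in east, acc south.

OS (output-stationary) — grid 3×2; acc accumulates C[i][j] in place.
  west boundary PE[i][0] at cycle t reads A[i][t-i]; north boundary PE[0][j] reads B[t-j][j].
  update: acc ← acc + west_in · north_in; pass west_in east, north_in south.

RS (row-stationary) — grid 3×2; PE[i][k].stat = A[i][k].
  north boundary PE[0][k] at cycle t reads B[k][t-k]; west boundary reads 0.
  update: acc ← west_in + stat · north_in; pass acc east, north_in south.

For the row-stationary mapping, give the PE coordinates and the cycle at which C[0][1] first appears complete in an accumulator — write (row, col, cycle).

RS: C[0][1] accumulates in PE[0][1]:
  [0] (0,1) acc=0 (h:0 v:0)
  [1] (0,1) acc=48 (h:48 v:5)
  [2] (0,1) acc=52 (h:52 v:9)

(row, col, cycle) = (0, 1, 2)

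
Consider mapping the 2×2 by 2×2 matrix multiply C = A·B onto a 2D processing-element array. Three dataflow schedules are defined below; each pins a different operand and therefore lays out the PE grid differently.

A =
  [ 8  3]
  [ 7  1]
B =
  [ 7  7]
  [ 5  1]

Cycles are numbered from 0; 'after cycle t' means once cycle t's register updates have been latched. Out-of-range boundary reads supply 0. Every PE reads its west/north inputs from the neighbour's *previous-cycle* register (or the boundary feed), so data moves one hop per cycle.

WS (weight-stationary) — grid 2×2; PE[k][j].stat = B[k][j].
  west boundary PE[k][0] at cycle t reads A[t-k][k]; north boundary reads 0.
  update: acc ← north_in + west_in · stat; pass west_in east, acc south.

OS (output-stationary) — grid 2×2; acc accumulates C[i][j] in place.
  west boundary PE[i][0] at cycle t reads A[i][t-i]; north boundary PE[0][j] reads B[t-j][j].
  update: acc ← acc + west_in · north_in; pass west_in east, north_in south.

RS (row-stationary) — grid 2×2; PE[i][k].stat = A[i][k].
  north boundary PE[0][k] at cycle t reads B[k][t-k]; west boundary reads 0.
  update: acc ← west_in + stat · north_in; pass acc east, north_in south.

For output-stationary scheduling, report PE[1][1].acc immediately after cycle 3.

PE[1][1].acc = 50

OS 2×2: PE[1][1] cycle-by-cycle (with neighbour feeds):
  0: (0,1).acc=0  regs=<0,0>
  0: (1,0).acc=0  regs=<0,0>
  0: (1,1).acc=0  regs=<0,0>
  1: (0,1).acc=56  regs=<8,7>
  1: (1,0).acc=49  regs=<7,7>
  1: (1,1).acc=0  regs=<0,0>
  2: (0,1).acc=59  regs=<3,1>
  2: (1,0).acc=54  regs=<1,5>
  2: (1,1).acc=49  regs=<7,7>
  3: (0,1).acc=59  regs=<0,0>
  3: (1,0).acc=54  regs=<0,0>
  3: (1,1).acc=50  regs=<1,1>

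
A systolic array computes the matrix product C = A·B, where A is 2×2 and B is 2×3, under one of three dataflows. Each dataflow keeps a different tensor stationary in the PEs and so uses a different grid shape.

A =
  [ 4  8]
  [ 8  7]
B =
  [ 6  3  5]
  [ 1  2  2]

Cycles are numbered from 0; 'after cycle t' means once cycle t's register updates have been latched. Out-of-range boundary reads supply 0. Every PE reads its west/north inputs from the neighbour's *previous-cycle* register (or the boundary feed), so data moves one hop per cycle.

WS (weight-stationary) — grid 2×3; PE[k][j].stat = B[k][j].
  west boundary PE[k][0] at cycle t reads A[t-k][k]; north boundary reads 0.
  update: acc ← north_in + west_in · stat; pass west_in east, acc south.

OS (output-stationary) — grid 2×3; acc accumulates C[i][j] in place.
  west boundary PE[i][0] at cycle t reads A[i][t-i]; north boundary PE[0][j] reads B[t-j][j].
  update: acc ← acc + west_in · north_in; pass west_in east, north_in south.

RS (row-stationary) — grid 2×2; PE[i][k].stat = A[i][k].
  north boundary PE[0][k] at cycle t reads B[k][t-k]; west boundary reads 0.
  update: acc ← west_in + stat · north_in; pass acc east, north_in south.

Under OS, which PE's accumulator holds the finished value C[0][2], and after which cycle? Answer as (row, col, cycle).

(row, col, cycle) = (0, 2, 3)

OS: C[0][2] accumulates in PE[0][2]:
  0: (0,2).acc=0  regs=<0,0>
  1: (0,2).acc=0  regs=<0,0>
  2: (0,2).acc=20  regs=<4,5>
  3: (0,2).acc=36  regs=<8,2>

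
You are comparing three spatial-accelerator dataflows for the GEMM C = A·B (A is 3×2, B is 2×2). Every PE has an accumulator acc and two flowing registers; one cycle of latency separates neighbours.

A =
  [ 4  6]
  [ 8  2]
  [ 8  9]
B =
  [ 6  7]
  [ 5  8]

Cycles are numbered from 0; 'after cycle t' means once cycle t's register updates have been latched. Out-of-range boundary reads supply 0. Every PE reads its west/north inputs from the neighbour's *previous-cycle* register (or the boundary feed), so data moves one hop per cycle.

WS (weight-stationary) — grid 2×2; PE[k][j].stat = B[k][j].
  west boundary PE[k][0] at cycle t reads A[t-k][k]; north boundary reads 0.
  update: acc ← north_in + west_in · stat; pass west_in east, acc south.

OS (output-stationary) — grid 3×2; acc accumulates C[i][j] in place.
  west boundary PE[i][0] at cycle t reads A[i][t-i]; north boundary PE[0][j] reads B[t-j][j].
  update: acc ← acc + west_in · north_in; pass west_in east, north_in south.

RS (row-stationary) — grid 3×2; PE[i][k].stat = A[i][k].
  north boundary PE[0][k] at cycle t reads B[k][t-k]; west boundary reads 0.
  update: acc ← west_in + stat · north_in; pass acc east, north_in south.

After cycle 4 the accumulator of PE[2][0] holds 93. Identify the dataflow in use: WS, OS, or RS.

WS (2×2): PE[2][0] does not exist.
OS (3×2 grid), PE[2][0]:
  after 0 — PE[2][0] acc=0, pass-E 0, pass-S 0
  after 1 — PE[2][0] acc=0, pass-E 0, pass-S 0
  after 2 — PE[2][0] acc=48, pass-E 8, pass-S 6
  after 3 — PE[2][0] acc=93, pass-E 9, pass-S 5
  after 4 — PE[2][0] acc=93, pass-E 0, pass-S 0
RS (3×2 grid), PE[2][0]:
  after 0 — PE[2][0] acc=0, pass-E 0, pass-S 0
  after 1 — PE[2][0] acc=0, pass-E 0, pass-S 0
  after 2 — PE[2][0] acc=48, pass-E 48, pass-S 6
  after 3 — PE[2][0] acc=56, pass-E 56, pass-S 7
  after 4 — PE[2][0] acc=0, pass-E 0, pass-S 0

dataflow = OS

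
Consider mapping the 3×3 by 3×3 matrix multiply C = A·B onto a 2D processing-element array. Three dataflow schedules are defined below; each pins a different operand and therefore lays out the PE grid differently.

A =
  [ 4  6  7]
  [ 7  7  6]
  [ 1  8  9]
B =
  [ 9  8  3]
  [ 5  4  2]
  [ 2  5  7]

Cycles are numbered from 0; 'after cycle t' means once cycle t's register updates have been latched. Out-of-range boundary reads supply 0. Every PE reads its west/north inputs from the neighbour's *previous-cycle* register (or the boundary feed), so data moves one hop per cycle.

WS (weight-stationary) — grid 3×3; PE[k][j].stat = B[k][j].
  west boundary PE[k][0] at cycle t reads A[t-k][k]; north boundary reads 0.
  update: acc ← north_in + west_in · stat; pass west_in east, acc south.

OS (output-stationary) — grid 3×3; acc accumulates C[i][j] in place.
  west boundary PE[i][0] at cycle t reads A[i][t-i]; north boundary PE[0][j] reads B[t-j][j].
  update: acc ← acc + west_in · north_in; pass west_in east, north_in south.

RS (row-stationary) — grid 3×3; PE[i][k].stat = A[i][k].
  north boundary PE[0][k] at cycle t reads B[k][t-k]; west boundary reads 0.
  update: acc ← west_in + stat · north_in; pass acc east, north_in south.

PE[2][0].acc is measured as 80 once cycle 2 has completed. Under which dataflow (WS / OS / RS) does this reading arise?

dataflow = WS

WS [3×3] PE[2][0] across cycles:
  t=0 PE[2][0]: acc=0 h=0 v=0
  t=1 PE[2][0]: acc=0 h=0 v=0
  t=2 PE[2][0]: acc=80 h=7 v=80
OS [3×3] PE[2][0] across cycles:
  t=0 PE[2][0]: acc=0 h=0 v=0
  t=1 PE[2][0]: acc=0 h=0 v=0
  t=2 PE[2][0]: acc=9 h=1 v=9
RS [3×3] PE[2][0] across cycles:
  t=0 PE[2][0]: acc=0 h=0 v=0
  t=1 PE[2][0]: acc=0 h=0 v=0
  t=2 PE[2][0]: acc=9 h=9 v=9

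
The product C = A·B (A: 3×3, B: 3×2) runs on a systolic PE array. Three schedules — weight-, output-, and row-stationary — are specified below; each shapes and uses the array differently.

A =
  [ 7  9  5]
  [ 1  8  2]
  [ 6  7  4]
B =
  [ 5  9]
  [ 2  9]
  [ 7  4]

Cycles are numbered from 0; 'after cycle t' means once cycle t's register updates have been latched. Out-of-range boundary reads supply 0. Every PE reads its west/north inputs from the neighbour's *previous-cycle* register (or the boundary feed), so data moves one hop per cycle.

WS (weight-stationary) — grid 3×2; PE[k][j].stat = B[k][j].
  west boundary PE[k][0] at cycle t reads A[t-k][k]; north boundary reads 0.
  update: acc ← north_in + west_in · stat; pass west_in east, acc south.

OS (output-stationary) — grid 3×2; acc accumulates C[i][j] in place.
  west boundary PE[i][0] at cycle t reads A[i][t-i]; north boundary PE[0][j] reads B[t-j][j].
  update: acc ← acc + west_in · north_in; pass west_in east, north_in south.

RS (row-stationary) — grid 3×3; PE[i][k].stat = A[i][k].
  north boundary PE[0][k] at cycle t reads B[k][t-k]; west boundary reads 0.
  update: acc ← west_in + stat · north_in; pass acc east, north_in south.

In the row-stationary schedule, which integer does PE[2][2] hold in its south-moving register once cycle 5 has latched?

register = 4

RS 3×3: PE[2][2] cycle-by-cycle (with neighbour feeds):
  step 0 · PE1,2: acc=0; fwd→0 fwd↓0
  step 0 · PE2,1: acc=0; fwd→0 fwd↓0
  step 0 · PE2,2: acc=0; fwd→0 fwd↓0
  step 1 · PE1,2: acc=0; fwd→0 fwd↓0
  step 1 · PE2,1: acc=0; fwd→0 fwd↓0
  step 1 · PE2,2: acc=0; fwd→0 fwd↓0
  step 2 · PE1,2: acc=0; fwd→0 fwd↓0
  step 2 · PE2,1: acc=0; fwd→0 fwd↓0
  step 2 · PE2,2: acc=0; fwd→0 fwd↓0
  step 3 · PE1,2: acc=35; fwd→35 fwd↓7
  step 3 · PE2,1: acc=44; fwd→44 fwd↓2
  step 3 · PE2,2: acc=0; fwd→0 fwd↓0
  step 4 · PE1,2: acc=89; fwd→89 fwd↓4
  step 4 · PE2,1: acc=117; fwd→117 fwd↓9
  step 4 · PE2,2: acc=72; fwd→72 fwd↓7
  step 5 · PE1,2: acc=0; fwd→0 fwd↓0
  step 5 · PE2,1: acc=0; fwd→0 fwd↓0
  step 5 · PE2,2: acc=133; fwd→133 fwd↓4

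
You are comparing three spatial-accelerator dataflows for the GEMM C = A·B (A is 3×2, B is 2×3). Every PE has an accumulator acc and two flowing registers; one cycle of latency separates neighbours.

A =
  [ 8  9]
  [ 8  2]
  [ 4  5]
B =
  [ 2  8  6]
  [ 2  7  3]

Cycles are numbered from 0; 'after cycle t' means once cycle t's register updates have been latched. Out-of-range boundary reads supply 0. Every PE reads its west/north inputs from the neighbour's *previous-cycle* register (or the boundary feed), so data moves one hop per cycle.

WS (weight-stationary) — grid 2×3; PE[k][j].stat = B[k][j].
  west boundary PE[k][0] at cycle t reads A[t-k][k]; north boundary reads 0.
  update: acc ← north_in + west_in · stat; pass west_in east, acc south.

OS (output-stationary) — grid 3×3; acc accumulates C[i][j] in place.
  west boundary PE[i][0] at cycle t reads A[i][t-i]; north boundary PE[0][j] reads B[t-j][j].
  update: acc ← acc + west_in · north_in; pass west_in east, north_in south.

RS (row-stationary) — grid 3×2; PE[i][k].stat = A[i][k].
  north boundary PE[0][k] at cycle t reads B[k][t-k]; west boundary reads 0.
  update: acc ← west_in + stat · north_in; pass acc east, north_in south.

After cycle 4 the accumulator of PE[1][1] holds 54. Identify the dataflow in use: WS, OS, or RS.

WS (2×3 grid), PE[1][1]:
  [0] (1,1) acc=0 (h:0 v:0)
  [1] (1,1) acc=0 (h:0 v:0)
  [2] (1,1) acc=127 (h:9 v:127)
  [3] (1,1) acc=78 (h:2 v:78)
  [4] (1,1) acc=67 (h:5 v:67)
OS (3×3 grid), PE[1][1]:
  [0] (1,1) acc=0 (h:0 v:0)
  [1] (1,1) acc=0 (h:0 v:0)
  [2] (1,1) acc=64 (h:8 v:8)
  [3] (1,1) acc=78 (h:2 v:7)
  [4] (1,1) acc=78 (h:0 v:0)
RS (3×2 grid), PE[1][1]:
  [0] (1,1) acc=0 (h:0 v:0)
  [1] (1,1) acc=0 (h:0 v:0)
  [2] (1,1) acc=20 (h:20 v:2)
  [3] (1,1) acc=78 (h:78 v:7)
  [4] (1,1) acc=54 (h:54 v:3)

dataflow = RS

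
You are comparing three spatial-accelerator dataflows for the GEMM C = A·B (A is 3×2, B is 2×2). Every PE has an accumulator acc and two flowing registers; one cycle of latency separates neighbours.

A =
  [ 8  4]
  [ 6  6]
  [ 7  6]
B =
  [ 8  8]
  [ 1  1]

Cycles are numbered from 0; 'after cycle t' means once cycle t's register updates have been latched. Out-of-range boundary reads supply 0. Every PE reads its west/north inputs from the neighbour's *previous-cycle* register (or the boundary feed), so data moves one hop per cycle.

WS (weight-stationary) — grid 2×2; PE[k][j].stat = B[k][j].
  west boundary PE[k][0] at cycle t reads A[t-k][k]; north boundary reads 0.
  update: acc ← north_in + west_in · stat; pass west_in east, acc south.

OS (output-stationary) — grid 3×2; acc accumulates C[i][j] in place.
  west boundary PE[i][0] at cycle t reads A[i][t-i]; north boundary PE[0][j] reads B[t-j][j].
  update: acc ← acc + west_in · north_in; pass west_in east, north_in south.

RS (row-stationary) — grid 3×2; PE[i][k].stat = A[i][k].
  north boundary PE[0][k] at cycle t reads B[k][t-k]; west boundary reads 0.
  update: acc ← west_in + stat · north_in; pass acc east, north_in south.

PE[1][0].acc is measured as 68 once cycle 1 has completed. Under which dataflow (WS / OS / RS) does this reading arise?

dataflow = WS

WS (2×2 grid), PE[1][0]:
  after 0 — PE[1][0] acc=0, pass-E 0, pass-S 0
  after 1 — PE[1][0] acc=68, pass-E 4, pass-S 68
OS (3×2 grid), PE[1][0]:
  after 0 — PE[1][0] acc=0, pass-E 0, pass-S 0
  after 1 — PE[1][0] acc=48, pass-E 6, pass-S 8
RS (3×2 grid), PE[1][0]:
  after 0 — PE[1][0] acc=0, pass-E 0, pass-S 0
  after 1 — PE[1][0] acc=48, pass-E 48, pass-S 8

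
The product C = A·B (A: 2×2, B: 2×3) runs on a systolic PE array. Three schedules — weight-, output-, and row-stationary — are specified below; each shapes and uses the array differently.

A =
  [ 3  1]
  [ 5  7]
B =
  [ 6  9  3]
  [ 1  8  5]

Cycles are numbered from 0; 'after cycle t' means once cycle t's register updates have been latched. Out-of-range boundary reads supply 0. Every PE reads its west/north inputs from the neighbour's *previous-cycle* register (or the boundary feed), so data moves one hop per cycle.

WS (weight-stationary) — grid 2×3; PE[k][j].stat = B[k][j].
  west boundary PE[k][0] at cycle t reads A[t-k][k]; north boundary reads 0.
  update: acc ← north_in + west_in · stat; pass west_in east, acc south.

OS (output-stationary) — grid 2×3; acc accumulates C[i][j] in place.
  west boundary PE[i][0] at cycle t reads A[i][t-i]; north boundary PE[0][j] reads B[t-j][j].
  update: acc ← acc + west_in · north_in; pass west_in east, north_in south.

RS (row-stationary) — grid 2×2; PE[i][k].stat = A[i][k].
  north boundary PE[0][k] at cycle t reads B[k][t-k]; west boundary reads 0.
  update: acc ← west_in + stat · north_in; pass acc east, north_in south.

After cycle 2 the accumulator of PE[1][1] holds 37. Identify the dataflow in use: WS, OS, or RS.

WS (2×3 grid), PE[1][1]:
  step 0 · PE1,1: acc=0; fwd→0 fwd↓0
  step 1 · PE1,1: acc=0; fwd→0 fwd↓0
  step 2 · PE1,1: acc=35; fwd→1 fwd↓35
OS (2×3 grid), PE[1][1]:
  step 0 · PE1,1: acc=0; fwd→0 fwd↓0
  step 1 · PE1,1: acc=0; fwd→0 fwd↓0
  step 2 · PE1,1: acc=45; fwd→5 fwd↓9
RS (2×2 grid), PE[1][1]:
  step 0 · PE1,1: acc=0; fwd→0 fwd↓0
  step 1 · PE1,1: acc=0; fwd→0 fwd↓0
  step 2 · PE1,1: acc=37; fwd→37 fwd↓1

dataflow = RS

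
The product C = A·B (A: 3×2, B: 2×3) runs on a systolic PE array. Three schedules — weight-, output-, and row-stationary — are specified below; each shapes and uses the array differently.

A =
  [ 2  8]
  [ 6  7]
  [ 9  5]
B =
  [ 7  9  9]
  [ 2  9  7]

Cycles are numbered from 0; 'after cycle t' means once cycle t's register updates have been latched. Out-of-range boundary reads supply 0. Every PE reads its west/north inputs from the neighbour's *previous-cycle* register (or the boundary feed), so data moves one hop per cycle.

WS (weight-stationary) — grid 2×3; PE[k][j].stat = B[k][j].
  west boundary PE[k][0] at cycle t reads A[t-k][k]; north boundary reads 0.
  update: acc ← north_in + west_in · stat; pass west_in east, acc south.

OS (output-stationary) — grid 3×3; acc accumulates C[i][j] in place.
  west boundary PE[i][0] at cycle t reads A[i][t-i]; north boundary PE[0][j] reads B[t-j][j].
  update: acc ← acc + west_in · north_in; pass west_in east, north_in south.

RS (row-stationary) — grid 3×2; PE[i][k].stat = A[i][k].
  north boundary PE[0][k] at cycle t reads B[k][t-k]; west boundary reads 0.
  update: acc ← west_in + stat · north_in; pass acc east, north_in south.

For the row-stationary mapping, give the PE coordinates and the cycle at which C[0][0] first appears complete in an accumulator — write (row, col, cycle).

RS: C[0][0] accumulates in PE[0][1]:
  c0 r0c1: 0 / 0 / 0
  c1 r0c1: 30 / 30 / 2

(row, col, cycle) = (0, 1, 1)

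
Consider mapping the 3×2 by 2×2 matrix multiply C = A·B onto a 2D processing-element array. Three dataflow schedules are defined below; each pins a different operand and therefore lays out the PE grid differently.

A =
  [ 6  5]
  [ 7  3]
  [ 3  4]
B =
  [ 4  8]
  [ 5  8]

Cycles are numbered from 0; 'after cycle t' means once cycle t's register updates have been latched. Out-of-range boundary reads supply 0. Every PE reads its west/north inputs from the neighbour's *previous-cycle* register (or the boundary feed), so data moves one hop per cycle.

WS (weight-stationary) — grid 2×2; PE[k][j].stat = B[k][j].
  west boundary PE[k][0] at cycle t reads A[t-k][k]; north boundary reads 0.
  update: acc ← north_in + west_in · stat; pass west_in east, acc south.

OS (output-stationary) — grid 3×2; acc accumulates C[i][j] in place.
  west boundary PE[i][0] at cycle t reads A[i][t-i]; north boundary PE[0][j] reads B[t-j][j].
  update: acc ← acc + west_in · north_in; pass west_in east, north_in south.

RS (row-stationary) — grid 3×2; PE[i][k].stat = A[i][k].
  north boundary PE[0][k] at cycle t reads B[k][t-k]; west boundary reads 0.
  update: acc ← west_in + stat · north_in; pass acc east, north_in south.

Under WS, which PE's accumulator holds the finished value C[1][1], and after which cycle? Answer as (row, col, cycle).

Under WS, C[1][1] lands at PE[1][1]:
  @0  [1,1]  acc 0  |  →0  ↓0
  @1  [1,1]  acc 0  |  →0  ↓0
  @2  [1,1]  acc 88  |  →5  ↓88
  @3  [1,1]  acc 80  |  →3  ↓80

(row, col, cycle) = (1, 1, 3)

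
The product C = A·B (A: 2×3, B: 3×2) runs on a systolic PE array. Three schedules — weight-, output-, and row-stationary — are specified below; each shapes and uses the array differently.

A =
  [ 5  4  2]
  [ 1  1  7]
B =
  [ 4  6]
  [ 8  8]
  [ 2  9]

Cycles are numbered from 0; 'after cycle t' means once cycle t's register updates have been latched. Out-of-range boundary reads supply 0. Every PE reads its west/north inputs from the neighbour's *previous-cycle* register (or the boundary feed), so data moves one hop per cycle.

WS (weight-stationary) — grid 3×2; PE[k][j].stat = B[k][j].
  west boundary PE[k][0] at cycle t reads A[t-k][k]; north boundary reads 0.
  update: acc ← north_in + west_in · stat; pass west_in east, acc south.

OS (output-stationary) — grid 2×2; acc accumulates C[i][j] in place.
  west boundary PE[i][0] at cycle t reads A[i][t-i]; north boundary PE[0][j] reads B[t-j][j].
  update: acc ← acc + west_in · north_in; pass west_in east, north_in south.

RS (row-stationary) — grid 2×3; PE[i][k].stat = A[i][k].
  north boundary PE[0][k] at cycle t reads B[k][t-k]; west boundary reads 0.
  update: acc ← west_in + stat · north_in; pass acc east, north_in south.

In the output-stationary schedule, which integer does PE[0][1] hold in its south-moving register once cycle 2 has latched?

register = 8

OS on a 2×2 grid — tracing PE[0][1] and its feeders:
  c0 r0c0: 20 / 5 / 4
  c0 r0c1: 0 / 0 / 0
  c1 r0c0: 52 / 4 / 8
  c1 r0c1: 30 / 5 / 6
  c2 r0c0: 56 / 2 / 2
  c2 r0c1: 62 / 4 / 8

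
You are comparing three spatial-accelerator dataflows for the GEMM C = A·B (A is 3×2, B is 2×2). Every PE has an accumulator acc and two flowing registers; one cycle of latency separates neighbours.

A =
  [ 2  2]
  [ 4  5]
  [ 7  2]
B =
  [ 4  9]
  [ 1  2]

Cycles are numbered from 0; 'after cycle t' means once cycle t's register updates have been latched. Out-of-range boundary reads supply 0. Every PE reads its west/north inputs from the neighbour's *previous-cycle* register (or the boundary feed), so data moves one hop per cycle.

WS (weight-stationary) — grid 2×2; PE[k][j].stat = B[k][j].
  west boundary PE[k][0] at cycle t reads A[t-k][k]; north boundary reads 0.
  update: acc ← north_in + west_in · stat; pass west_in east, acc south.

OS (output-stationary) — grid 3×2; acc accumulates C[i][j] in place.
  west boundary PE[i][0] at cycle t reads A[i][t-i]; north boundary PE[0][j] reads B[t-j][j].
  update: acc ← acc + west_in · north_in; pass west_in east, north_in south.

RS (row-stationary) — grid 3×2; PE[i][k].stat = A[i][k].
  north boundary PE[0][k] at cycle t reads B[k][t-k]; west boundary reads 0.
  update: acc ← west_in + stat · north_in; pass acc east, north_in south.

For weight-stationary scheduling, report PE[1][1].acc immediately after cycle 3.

Tracing WS — 2×2 array, target PE[1][1]:
  c0 r0c1: 0 / 0 / 0
  c0 r1c0: 0 / 0 / 0
  c0 r1c1: 0 / 0 / 0
  c1 r0c1: 18 / 2 / 18
  c1 r1c0: 10 / 2 / 10
  c1 r1c1: 0 / 0 / 0
  c2 r0c1: 36 / 4 / 36
  c2 r1c0: 21 / 5 / 21
  c2 r1c1: 22 / 2 / 22
  c3 r0c1: 63 / 7 / 63
  c3 r1c0: 30 / 2 / 30
  c3 r1c1: 46 / 5 / 46

PE[1][1].acc = 46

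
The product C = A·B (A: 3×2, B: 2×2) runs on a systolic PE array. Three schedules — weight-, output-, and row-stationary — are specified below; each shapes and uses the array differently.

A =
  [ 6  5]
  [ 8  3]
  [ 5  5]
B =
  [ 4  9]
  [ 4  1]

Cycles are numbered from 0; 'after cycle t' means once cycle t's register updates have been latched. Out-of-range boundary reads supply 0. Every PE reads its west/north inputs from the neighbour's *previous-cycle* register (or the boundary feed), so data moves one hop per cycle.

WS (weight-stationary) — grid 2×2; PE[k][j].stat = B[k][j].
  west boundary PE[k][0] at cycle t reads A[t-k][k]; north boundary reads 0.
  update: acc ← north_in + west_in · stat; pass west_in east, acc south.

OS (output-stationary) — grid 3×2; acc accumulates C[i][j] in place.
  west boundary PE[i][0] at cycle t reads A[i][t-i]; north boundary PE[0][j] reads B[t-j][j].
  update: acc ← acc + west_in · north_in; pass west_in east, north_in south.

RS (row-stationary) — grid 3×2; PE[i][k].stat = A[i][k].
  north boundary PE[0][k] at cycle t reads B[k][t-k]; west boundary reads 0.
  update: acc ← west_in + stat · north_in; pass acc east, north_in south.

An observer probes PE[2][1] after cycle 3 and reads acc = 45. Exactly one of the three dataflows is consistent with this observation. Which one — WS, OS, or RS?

dataflow = OS

— WS: 2×2 array has no PE[2][1].
OS [3×2] PE[2][1] across cycles:
  @0  [2,1]  acc 0  |  →0  ↓0
  @1  [2,1]  acc 0  |  →0  ↓0
  @2  [2,1]  acc 0  |  →0  ↓0
  @3  [2,1]  acc 45  |  →5  ↓9
RS [3×2] PE[2][1] across cycles:
  @0  [2,1]  acc 0  |  →0  ↓0
  @1  [2,1]  acc 0  |  →0  ↓0
  @2  [2,1]  acc 0  |  →0  ↓0
  @3  [2,1]  acc 40  |  →40  ↓4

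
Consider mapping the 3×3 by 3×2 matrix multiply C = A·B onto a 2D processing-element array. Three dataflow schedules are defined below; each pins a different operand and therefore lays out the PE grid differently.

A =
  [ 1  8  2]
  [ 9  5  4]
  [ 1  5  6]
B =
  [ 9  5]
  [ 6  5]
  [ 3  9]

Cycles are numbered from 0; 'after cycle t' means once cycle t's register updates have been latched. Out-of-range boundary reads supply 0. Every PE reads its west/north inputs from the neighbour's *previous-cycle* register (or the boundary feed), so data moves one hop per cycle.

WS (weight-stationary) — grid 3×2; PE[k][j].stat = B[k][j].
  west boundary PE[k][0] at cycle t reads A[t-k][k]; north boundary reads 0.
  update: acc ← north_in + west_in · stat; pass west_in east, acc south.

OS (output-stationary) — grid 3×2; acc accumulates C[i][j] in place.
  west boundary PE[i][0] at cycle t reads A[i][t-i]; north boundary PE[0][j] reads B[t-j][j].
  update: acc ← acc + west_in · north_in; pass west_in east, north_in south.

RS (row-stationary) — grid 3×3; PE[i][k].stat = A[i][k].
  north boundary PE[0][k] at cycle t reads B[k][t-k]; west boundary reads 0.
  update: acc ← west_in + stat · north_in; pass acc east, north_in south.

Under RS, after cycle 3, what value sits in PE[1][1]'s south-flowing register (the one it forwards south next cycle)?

RS (3×3). Following PE[1][1] plus its west/north inputs:
  step 0 · PE0,1: acc=0; fwd→0 fwd↓0
  step 0 · PE1,0: acc=0; fwd→0 fwd↓0
  step 0 · PE1,1: acc=0; fwd→0 fwd↓0
  step 1 · PE0,1: acc=57; fwd→57 fwd↓6
  step 1 · PE1,0: acc=81; fwd→81 fwd↓9
  step 1 · PE1,1: acc=0; fwd→0 fwd↓0
  step 2 · PE0,1: acc=45; fwd→45 fwd↓5
  step 2 · PE1,0: acc=45; fwd→45 fwd↓5
  step 2 · PE1,1: acc=111; fwd→111 fwd↓6
  step 3 · PE0,1: acc=0; fwd→0 fwd↓0
  step 3 · PE1,0: acc=0; fwd→0 fwd↓0
  step 3 · PE1,1: acc=70; fwd→70 fwd↓5

register = 5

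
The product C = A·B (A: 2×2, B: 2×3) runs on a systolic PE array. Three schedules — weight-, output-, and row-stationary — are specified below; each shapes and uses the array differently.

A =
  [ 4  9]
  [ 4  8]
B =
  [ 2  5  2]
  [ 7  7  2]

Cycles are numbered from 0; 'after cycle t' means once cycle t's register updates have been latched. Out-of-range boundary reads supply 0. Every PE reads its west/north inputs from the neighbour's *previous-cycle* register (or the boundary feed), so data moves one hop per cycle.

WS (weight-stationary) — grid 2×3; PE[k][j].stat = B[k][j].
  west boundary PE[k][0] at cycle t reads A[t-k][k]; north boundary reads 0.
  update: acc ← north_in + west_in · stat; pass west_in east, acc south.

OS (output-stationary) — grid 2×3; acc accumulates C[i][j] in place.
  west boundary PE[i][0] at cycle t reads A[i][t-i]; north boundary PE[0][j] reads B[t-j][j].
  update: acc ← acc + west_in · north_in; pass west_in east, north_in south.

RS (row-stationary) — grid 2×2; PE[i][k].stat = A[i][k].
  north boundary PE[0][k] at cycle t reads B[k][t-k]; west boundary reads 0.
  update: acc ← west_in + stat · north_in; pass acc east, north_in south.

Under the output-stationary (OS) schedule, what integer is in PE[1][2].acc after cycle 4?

Tracing OS — 2×3 array, target PE[1][2]:
  after 0 — PE[0][2] acc=0, pass-E 0, pass-S 0
  after 0 — PE[1][1] acc=0, pass-E 0, pass-S 0
  after 0 — PE[1][2] acc=0, pass-E 0, pass-S 0
  after 1 — PE[0][2] acc=0, pass-E 0, pass-S 0
  after 1 — PE[1][1] acc=0, pass-E 0, pass-S 0
  after 1 — PE[1][2] acc=0, pass-E 0, pass-S 0
  after 2 — PE[0][2] acc=8, pass-E 4, pass-S 2
  after 2 — PE[1][1] acc=20, pass-E 4, pass-S 5
  after 2 — PE[1][2] acc=0, pass-E 0, pass-S 0
  after 3 — PE[0][2] acc=26, pass-E 9, pass-S 2
  after 3 — PE[1][1] acc=76, pass-E 8, pass-S 7
  after 3 — PE[1][2] acc=8, pass-E 4, pass-S 2
  after 4 — PE[0][2] acc=26, pass-E 0, pass-S 0
  after 4 — PE[1][1] acc=76, pass-E 0, pass-S 0
  after 4 — PE[1][2] acc=24, pass-E 8, pass-S 2

PE[1][2].acc = 24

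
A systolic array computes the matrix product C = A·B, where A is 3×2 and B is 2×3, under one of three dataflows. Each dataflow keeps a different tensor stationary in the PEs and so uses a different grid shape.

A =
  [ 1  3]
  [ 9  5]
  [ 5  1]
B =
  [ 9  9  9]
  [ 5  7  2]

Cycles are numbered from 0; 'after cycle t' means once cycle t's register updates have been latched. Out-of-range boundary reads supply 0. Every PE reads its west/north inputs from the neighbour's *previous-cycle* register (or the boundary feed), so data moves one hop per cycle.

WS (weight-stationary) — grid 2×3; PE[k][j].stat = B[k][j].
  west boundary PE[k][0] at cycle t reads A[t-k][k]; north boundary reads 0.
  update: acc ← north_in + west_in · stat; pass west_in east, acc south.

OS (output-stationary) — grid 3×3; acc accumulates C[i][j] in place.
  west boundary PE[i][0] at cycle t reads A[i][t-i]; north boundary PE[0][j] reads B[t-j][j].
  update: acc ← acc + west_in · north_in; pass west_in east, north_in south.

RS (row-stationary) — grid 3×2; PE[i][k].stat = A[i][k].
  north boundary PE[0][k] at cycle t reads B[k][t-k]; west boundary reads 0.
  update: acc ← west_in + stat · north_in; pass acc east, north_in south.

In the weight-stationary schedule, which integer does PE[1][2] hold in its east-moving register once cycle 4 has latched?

register = 5

WS (2×3). Following PE[1][2] plus its west/north inputs:
  cycle 0: PE[0][2] → acc 0, east 0, south 0
  cycle 0: PE[1][1] → acc 0, east 0, south 0
  cycle 0: PE[1][2] → acc 0, east 0, south 0
  cycle 1: PE[0][2] → acc 0, east 0, south 0
  cycle 1: PE[1][1] → acc 0, east 0, south 0
  cycle 1: PE[1][2] → acc 0, east 0, south 0
  cycle 2: PE[0][2] → acc 9, east 1, south 9
  cycle 2: PE[1][1] → acc 30, east 3, south 30
  cycle 2: PE[1][2] → acc 0, east 0, south 0
  cycle 3: PE[0][2] → acc 81, east 9, south 81
  cycle 3: PE[1][1] → acc 116, east 5, south 116
  cycle 3: PE[1][2] → acc 15, east 3, south 15
  cycle 4: PE[0][2] → acc 45, east 5, south 45
  cycle 4: PE[1][1] → acc 52, east 1, south 52
  cycle 4: PE[1][2] → acc 91, east 5, south 91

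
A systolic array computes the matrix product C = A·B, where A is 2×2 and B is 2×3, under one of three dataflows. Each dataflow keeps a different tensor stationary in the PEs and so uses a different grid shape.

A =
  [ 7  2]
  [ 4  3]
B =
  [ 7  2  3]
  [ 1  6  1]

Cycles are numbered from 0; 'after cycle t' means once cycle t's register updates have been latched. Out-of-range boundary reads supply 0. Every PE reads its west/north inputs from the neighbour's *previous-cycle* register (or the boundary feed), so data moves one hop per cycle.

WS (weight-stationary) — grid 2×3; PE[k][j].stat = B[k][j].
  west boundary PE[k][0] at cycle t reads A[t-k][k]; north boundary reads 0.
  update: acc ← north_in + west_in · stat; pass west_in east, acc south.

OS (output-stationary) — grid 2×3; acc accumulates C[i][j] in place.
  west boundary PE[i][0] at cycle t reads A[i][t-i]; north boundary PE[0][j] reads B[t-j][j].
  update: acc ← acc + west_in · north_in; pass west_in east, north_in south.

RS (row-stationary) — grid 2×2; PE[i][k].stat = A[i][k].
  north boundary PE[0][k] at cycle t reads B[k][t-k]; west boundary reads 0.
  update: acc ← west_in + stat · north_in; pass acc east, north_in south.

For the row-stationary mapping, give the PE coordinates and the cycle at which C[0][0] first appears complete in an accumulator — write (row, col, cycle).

(row, col, cycle) = (0, 1, 1)

RS: C[0][0] accumulates in PE[0][1]:
  c0 r0c1: 0 / 0 / 0
  c1 r0c1: 51 / 51 / 1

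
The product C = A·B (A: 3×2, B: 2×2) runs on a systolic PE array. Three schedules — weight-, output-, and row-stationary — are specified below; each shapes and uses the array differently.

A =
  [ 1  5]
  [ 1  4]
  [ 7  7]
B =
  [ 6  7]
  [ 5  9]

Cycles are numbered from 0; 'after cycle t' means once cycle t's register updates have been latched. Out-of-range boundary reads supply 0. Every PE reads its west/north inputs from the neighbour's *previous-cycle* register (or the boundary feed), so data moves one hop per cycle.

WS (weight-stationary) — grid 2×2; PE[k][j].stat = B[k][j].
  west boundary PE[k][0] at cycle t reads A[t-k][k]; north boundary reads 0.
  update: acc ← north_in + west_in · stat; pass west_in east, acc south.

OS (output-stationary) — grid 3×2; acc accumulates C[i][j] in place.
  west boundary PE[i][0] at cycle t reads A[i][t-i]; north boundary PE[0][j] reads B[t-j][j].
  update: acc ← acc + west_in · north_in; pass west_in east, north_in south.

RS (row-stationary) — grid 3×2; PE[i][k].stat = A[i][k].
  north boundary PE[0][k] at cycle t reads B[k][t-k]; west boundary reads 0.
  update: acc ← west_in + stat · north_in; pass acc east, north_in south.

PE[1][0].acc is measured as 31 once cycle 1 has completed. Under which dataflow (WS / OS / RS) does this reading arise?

dataflow = WS

WS [2×2] PE[1][0] across cycles:
  [0] (1,0) acc=0 (h:0 v:0)
  [1] (1,0) acc=31 (h:5 v:31)
OS [3×2] PE[1][0] across cycles:
  [0] (1,0) acc=0 (h:0 v:0)
  [1] (1,0) acc=6 (h:1 v:6)
RS [3×2] PE[1][0] across cycles:
  [0] (1,0) acc=0 (h:0 v:0)
  [1] (1,0) acc=6 (h:6 v:6)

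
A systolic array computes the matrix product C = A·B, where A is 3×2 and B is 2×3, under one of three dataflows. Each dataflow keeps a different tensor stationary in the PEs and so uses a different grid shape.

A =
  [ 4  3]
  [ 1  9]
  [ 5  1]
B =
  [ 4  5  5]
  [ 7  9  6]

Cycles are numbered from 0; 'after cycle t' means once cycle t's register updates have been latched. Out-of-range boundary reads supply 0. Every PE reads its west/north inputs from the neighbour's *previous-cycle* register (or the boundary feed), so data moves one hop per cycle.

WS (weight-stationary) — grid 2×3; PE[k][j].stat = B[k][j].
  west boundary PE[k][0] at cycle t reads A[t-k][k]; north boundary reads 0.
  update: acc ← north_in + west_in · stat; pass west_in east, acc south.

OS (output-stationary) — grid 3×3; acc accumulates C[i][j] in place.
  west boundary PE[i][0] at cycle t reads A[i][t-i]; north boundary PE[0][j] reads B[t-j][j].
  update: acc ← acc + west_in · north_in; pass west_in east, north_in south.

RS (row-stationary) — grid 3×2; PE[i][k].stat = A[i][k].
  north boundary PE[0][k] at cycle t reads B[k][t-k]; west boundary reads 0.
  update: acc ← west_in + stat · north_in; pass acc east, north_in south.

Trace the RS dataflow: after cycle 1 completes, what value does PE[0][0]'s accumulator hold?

PE[0][0].acc = 20

RS (3×2). Following PE[0][0] plus its west/north inputs:
  c0 r0c0: 16 / 16 / 4
  c1 r0c0: 20 / 20 / 5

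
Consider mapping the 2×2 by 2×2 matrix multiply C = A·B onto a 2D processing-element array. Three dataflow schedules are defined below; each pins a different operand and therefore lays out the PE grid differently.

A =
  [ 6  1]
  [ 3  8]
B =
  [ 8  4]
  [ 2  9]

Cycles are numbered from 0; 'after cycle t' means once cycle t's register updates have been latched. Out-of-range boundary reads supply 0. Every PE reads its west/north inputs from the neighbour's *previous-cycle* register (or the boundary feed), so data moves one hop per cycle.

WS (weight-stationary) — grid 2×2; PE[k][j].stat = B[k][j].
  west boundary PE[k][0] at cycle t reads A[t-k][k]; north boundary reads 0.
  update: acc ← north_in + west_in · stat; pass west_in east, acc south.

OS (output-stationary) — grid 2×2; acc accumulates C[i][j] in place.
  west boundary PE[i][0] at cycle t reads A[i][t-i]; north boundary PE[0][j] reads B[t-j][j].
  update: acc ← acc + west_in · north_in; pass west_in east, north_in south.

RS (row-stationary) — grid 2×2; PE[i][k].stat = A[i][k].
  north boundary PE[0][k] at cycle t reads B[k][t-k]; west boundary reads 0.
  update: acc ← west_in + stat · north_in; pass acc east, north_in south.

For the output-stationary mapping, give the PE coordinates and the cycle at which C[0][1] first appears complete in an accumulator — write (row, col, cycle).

Under OS, C[0][1] lands at PE[0][1]:
  step 0 · PE0,1: acc=0; fwd→0 fwd↓0
  step 1 · PE0,1: acc=24; fwd→6 fwd↓4
  step 2 · PE0,1: acc=33; fwd→1 fwd↓9

(row, col, cycle) = (0, 1, 2)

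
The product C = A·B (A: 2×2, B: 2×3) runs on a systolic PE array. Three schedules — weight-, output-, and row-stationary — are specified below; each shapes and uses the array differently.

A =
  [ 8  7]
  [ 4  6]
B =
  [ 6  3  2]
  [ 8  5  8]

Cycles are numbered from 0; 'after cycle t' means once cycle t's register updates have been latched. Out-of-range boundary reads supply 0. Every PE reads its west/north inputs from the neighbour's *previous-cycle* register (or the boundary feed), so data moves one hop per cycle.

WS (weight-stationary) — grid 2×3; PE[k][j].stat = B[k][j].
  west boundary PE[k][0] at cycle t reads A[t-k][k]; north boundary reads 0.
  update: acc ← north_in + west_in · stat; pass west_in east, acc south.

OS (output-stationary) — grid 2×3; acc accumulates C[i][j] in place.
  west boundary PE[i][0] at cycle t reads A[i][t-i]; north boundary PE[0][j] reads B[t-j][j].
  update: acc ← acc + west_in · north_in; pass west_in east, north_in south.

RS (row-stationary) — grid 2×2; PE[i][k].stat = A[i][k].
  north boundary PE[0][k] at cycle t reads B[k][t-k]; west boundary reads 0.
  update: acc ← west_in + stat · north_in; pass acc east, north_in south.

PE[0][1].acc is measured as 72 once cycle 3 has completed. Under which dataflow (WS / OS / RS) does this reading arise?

dataflow = RS

WS (2×3 grid), PE[0][1]:
  cycle 0: PE[0][1] → acc 0, east 0, south 0
  cycle 1: PE[0][1] → acc 24, east 8, south 24
  cycle 2: PE[0][1] → acc 12, east 4, south 12
  cycle 3: PE[0][1] → acc 0, east 0, south 0
OS (2×3 grid), PE[0][1]:
  cycle 0: PE[0][1] → acc 0, east 0, south 0
  cycle 1: PE[0][1] → acc 24, east 8, south 3
  cycle 2: PE[0][1] → acc 59, east 7, south 5
  cycle 3: PE[0][1] → acc 59, east 0, south 0
RS (2×2 grid), PE[0][1]:
  cycle 0: PE[0][1] → acc 0, east 0, south 0
  cycle 1: PE[0][1] → acc 104, east 104, south 8
  cycle 2: PE[0][1] → acc 59, east 59, south 5
  cycle 3: PE[0][1] → acc 72, east 72, south 8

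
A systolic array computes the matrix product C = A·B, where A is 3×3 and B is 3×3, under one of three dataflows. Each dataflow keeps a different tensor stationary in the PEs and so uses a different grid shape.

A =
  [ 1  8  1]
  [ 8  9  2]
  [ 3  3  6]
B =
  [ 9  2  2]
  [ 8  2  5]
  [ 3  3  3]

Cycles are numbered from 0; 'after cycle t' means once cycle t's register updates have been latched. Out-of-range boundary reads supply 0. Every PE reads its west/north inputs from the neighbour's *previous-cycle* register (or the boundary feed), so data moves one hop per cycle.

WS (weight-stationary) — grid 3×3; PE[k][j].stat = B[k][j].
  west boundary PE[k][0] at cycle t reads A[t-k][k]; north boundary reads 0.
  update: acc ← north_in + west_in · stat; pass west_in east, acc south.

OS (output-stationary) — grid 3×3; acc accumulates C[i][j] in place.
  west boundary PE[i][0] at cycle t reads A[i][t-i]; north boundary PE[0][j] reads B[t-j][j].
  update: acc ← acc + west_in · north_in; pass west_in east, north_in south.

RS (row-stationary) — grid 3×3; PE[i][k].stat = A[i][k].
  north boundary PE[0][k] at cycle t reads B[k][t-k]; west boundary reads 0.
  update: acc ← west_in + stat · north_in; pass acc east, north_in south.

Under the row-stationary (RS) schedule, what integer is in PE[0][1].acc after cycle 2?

Tracing RS — 3×3 array, target PE[0][1]:
  0: (0,0).acc=9  regs=<9,9>
  0: (0,1).acc=0  regs=<0,0>
  1: (0,0).acc=2  regs=<2,2>
  1: (0,1).acc=73  regs=<73,8>
  2: (0,0).acc=2  regs=<2,2>
  2: (0,1).acc=18  regs=<18,2>

PE[0][1].acc = 18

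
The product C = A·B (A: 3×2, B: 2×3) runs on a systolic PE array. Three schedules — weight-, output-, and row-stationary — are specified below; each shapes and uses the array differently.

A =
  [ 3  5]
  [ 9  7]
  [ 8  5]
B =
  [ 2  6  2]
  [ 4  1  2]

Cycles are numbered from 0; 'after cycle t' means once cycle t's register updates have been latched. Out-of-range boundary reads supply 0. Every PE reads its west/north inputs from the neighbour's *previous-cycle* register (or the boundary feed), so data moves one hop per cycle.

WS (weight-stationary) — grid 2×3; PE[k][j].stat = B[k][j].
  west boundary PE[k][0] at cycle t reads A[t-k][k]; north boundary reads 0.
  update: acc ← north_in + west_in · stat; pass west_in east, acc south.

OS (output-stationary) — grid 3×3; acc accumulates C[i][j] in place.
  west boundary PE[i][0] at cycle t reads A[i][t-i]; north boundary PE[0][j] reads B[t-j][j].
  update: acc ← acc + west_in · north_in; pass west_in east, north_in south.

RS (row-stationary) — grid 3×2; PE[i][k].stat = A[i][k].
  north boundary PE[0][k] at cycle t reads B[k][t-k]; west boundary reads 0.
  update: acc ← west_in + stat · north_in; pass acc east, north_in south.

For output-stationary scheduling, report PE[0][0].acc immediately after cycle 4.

OS on a 3×3 grid — tracing PE[0][0] and its feeders:
  step 0 · PE0,0: acc=6; fwd→3 fwd↓2
  step 1 · PE0,0: acc=26; fwd→5 fwd↓4
  step 2 · PE0,0: acc=26; fwd→0 fwd↓0
  step 3 · PE0,0: acc=26; fwd→0 fwd↓0
  step 4 · PE0,0: acc=26; fwd→0 fwd↓0

PE[0][0].acc = 26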